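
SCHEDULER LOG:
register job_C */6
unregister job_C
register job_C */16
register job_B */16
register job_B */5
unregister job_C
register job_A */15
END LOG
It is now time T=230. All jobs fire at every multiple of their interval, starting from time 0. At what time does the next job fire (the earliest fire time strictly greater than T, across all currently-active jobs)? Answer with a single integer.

Op 1: register job_C */6 -> active={job_C:*/6}
Op 2: unregister job_C -> active={}
Op 3: register job_C */16 -> active={job_C:*/16}
Op 4: register job_B */16 -> active={job_B:*/16, job_C:*/16}
Op 5: register job_B */5 -> active={job_B:*/5, job_C:*/16}
Op 6: unregister job_C -> active={job_B:*/5}
Op 7: register job_A */15 -> active={job_A:*/15, job_B:*/5}
  job_A: interval 15, next fire after T=230 is 240
  job_B: interval 5, next fire after T=230 is 235
Earliest fire time = 235 (job job_B)

Answer: 235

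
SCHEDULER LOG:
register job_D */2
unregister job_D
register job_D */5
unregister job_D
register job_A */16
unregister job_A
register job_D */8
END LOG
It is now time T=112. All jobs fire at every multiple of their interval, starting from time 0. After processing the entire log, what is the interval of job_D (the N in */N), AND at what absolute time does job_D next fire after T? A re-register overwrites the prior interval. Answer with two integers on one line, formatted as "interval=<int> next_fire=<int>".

Answer: interval=8 next_fire=120

Derivation:
Op 1: register job_D */2 -> active={job_D:*/2}
Op 2: unregister job_D -> active={}
Op 3: register job_D */5 -> active={job_D:*/5}
Op 4: unregister job_D -> active={}
Op 5: register job_A */16 -> active={job_A:*/16}
Op 6: unregister job_A -> active={}
Op 7: register job_D */8 -> active={job_D:*/8}
Final interval of job_D = 8
Next fire of job_D after T=112: (112//8+1)*8 = 120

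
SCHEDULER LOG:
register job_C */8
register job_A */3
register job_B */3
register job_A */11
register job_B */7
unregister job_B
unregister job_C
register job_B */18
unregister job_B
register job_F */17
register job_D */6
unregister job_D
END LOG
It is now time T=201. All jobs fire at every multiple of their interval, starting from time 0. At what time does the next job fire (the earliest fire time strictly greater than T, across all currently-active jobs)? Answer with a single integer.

Op 1: register job_C */8 -> active={job_C:*/8}
Op 2: register job_A */3 -> active={job_A:*/3, job_C:*/8}
Op 3: register job_B */3 -> active={job_A:*/3, job_B:*/3, job_C:*/8}
Op 4: register job_A */11 -> active={job_A:*/11, job_B:*/3, job_C:*/8}
Op 5: register job_B */7 -> active={job_A:*/11, job_B:*/7, job_C:*/8}
Op 6: unregister job_B -> active={job_A:*/11, job_C:*/8}
Op 7: unregister job_C -> active={job_A:*/11}
Op 8: register job_B */18 -> active={job_A:*/11, job_B:*/18}
Op 9: unregister job_B -> active={job_A:*/11}
Op 10: register job_F */17 -> active={job_A:*/11, job_F:*/17}
Op 11: register job_D */6 -> active={job_A:*/11, job_D:*/6, job_F:*/17}
Op 12: unregister job_D -> active={job_A:*/11, job_F:*/17}
  job_A: interval 11, next fire after T=201 is 209
  job_F: interval 17, next fire after T=201 is 204
Earliest fire time = 204 (job job_F)

Answer: 204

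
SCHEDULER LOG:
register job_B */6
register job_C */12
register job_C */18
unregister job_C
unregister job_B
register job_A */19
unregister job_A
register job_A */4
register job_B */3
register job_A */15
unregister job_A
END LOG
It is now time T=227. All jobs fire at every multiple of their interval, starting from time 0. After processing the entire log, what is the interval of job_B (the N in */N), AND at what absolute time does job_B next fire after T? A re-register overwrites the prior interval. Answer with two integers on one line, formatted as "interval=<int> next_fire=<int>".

Op 1: register job_B */6 -> active={job_B:*/6}
Op 2: register job_C */12 -> active={job_B:*/6, job_C:*/12}
Op 3: register job_C */18 -> active={job_B:*/6, job_C:*/18}
Op 4: unregister job_C -> active={job_B:*/6}
Op 5: unregister job_B -> active={}
Op 6: register job_A */19 -> active={job_A:*/19}
Op 7: unregister job_A -> active={}
Op 8: register job_A */4 -> active={job_A:*/4}
Op 9: register job_B */3 -> active={job_A:*/4, job_B:*/3}
Op 10: register job_A */15 -> active={job_A:*/15, job_B:*/3}
Op 11: unregister job_A -> active={job_B:*/3}
Final interval of job_B = 3
Next fire of job_B after T=227: (227//3+1)*3 = 228

Answer: interval=3 next_fire=228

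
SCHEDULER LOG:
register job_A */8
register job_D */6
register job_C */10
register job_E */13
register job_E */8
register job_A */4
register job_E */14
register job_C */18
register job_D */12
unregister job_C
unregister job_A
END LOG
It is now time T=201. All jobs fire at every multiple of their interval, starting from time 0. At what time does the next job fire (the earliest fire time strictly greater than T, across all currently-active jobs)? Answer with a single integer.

Op 1: register job_A */8 -> active={job_A:*/8}
Op 2: register job_D */6 -> active={job_A:*/8, job_D:*/6}
Op 3: register job_C */10 -> active={job_A:*/8, job_C:*/10, job_D:*/6}
Op 4: register job_E */13 -> active={job_A:*/8, job_C:*/10, job_D:*/6, job_E:*/13}
Op 5: register job_E */8 -> active={job_A:*/8, job_C:*/10, job_D:*/6, job_E:*/8}
Op 6: register job_A */4 -> active={job_A:*/4, job_C:*/10, job_D:*/6, job_E:*/8}
Op 7: register job_E */14 -> active={job_A:*/4, job_C:*/10, job_D:*/6, job_E:*/14}
Op 8: register job_C */18 -> active={job_A:*/4, job_C:*/18, job_D:*/6, job_E:*/14}
Op 9: register job_D */12 -> active={job_A:*/4, job_C:*/18, job_D:*/12, job_E:*/14}
Op 10: unregister job_C -> active={job_A:*/4, job_D:*/12, job_E:*/14}
Op 11: unregister job_A -> active={job_D:*/12, job_E:*/14}
  job_D: interval 12, next fire after T=201 is 204
  job_E: interval 14, next fire after T=201 is 210
Earliest fire time = 204 (job job_D)

Answer: 204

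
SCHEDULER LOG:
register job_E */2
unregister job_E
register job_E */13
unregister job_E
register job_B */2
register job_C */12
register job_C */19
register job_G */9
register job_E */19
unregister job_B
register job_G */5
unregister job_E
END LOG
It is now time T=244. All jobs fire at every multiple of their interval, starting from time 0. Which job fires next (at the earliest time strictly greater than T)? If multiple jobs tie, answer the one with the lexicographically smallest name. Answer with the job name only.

Op 1: register job_E */2 -> active={job_E:*/2}
Op 2: unregister job_E -> active={}
Op 3: register job_E */13 -> active={job_E:*/13}
Op 4: unregister job_E -> active={}
Op 5: register job_B */2 -> active={job_B:*/2}
Op 6: register job_C */12 -> active={job_B:*/2, job_C:*/12}
Op 7: register job_C */19 -> active={job_B:*/2, job_C:*/19}
Op 8: register job_G */9 -> active={job_B:*/2, job_C:*/19, job_G:*/9}
Op 9: register job_E */19 -> active={job_B:*/2, job_C:*/19, job_E:*/19, job_G:*/9}
Op 10: unregister job_B -> active={job_C:*/19, job_E:*/19, job_G:*/9}
Op 11: register job_G */5 -> active={job_C:*/19, job_E:*/19, job_G:*/5}
Op 12: unregister job_E -> active={job_C:*/19, job_G:*/5}
  job_C: interval 19, next fire after T=244 is 247
  job_G: interval 5, next fire after T=244 is 245
Earliest = 245, winner (lex tiebreak) = job_G

Answer: job_G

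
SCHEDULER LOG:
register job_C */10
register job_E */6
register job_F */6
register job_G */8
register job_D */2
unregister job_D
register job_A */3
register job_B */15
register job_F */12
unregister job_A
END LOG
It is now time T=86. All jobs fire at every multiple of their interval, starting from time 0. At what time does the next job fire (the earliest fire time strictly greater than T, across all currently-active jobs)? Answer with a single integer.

Op 1: register job_C */10 -> active={job_C:*/10}
Op 2: register job_E */6 -> active={job_C:*/10, job_E:*/6}
Op 3: register job_F */6 -> active={job_C:*/10, job_E:*/6, job_F:*/6}
Op 4: register job_G */8 -> active={job_C:*/10, job_E:*/6, job_F:*/6, job_G:*/8}
Op 5: register job_D */2 -> active={job_C:*/10, job_D:*/2, job_E:*/6, job_F:*/6, job_G:*/8}
Op 6: unregister job_D -> active={job_C:*/10, job_E:*/6, job_F:*/6, job_G:*/8}
Op 7: register job_A */3 -> active={job_A:*/3, job_C:*/10, job_E:*/6, job_F:*/6, job_G:*/8}
Op 8: register job_B */15 -> active={job_A:*/3, job_B:*/15, job_C:*/10, job_E:*/6, job_F:*/6, job_G:*/8}
Op 9: register job_F */12 -> active={job_A:*/3, job_B:*/15, job_C:*/10, job_E:*/6, job_F:*/12, job_G:*/8}
Op 10: unregister job_A -> active={job_B:*/15, job_C:*/10, job_E:*/6, job_F:*/12, job_G:*/8}
  job_B: interval 15, next fire after T=86 is 90
  job_C: interval 10, next fire after T=86 is 90
  job_E: interval 6, next fire after T=86 is 90
  job_F: interval 12, next fire after T=86 is 96
  job_G: interval 8, next fire after T=86 is 88
Earliest fire time = 88 (job job_G)

Answer: 88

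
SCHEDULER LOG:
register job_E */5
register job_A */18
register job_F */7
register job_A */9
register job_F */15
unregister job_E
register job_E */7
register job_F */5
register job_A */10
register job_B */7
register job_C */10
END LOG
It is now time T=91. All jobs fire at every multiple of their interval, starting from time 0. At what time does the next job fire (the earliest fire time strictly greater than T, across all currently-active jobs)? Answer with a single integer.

Answer: 95

Derivation:
Op 1: register job_E */5 -> active={job_E:*/5}
Op 2: register job_A */18 -> active={job_A:*/18, job_E:*/5}
Op 3: register job_F */7 -> active={job_A:*/18, job_E:*/5, job_F:*/7}
Op 4: register job_A */9 -> active={job_A:*/9, job_E:*/5, job_F:*/7}
Op 5: register job_F */15 -> active={job_A:*/9, job_E:*/5, job_F:*/15}
Op 6: unregister job_E -> active={job_A:*/9, job_F:*/15}
Op 7: register job_E */7 -> active={job_A:*/9, job_E:*/7, job_F:*/15}
Op 8: register job_F */5 -> active={job_A:*/9, job_E:*/7, job_F:*/5}
Op 9: register job_A */10 -> active={job_A:*/10, job_E:*/7, job_F:*/5}
Op 10: register job_B */7 -> active={job_A:*/10, job_B:*/7, job_E:*/7, job_F:*/5}
Op 11: register job_C */10 -> active={job_A:*/10, job_B:*/7, job_C:*/10, job_E:*/7, job_F:*/5}
  job_A: interval 10, next fire after T=91 is 100
  job_B: interval 7, next fire after T=91 is 98
  job_C: interval 10, next fire after T=91 is 100
  job_E: interval 7, next fire after T=91 is 98
  job_F: interval 5, next fire after T=91 is 95
Earliest fire time = 95 (job job_F)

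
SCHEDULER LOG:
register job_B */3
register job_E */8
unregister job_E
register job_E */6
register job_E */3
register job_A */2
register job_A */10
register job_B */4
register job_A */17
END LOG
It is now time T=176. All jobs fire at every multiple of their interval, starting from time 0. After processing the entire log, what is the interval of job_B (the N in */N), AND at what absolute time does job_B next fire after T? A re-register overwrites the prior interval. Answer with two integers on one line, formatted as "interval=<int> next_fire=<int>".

Answer: interval=4 next_fire=180

Derivation:
Op 1: register job_B */3 -> active={job_B:*/3}
Op 2: register job_E */8 -> active={job_B:*/3, job_E:*/8}
Op 3: unregister job_E -> active={job_B:*/3}
Op 4: register job_E */6 -> active={job_B:*/3, job_E:*/6}
Op 5: register job_E */3 -> active={job_B:*/3, job_E:*/3}
Op 6: register job_A */2 -> active={job_A:*/2, job_B:*/3, job_E:*/3}
Op 7: register job_A */10 -> active={job_A:*/10, job_B:*/3, job_E:*/3}
Op 8: register job_B */4 -> active={job_A:*/10, job_B:*/4, job_E:*/3}
Op 9: register job_A */17 -> active={job_A:*/17, job_B:*/4, job_E:*/3}
Final interval of job_B = 4
Next fire of job_B after T=176: (176//4+1)*4 = 180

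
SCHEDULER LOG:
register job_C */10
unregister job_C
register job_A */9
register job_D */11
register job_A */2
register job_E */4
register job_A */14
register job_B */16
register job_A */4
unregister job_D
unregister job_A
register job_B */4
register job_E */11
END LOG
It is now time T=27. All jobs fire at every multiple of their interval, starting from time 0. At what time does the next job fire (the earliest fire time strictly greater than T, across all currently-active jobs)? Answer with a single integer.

Answer: 28

Derivation:
Op 1: register job_C */10 -> active={job_C:*/10}
Op 2: unregister job_C -> active={}
Op 3: register job_A */9 -> active={job_A:*/9}
Op 4: register job_D */11 -> active={job_A:*/9, job_D:*/11}
Op 5: register job_A */2 -> active={job_A:*/2, job_D:*/11}
Op 6: register job_E */4 -> active={job_A:*/2, job_D:*/11, job_E:*/4}
Op 7: register job_A */14 -> active={job_A:*/14, job_D:*/11, job_E:*/4}
Op 8: register job_B */16 -> active={job_A:*/14, job_B:*/16, job_D:*/11, job_E:*/4}
Op 9: register job_A */4 -> active={job_A:*/4, job_B:*/16, job_D:*/11, job_E:*/4}
Op 10: unregister job_D -> active={job_A:*/4, job_B:*/16, job_E:*/4}
Op 11: unregister job_A -> active={job_B:*/16, job_E:*/4}
Op 12: register job_B */4 -> active={job_B:*/4, job_E:*/4}
Op 13: register job_E */11 -> active={job_B:*/4, job_E:*/11}
  job_B: interval 4, next fire after T=27 is 28
  job_E: interval 11, next fire after T=27 is 33
Earliest fire time = 28 (job job_B)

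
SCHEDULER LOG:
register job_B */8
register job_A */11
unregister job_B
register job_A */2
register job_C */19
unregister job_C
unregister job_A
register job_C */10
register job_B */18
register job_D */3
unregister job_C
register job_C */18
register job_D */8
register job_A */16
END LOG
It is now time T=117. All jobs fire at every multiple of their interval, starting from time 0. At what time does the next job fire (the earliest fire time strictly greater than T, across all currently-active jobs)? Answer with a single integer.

Op 1: register job_B */8 -> active={job_B:*/8}
Op 2: register job_A */11 -> active={job_A:*/11, job_B:*/8}
Op 3: unregister job_B -> active={job_A:*/11}
Op 4: register job_A */2 -> active={job_A:*/2}
Op 5: register job_C */19 -> active={job_A:*/2, job_C:*/19}
Op 6: unregister job_C -> active={job_A:*/2}
Op 7: unregister job_A -> active={}
Op 8: register job_C */10 -> active={job_C:*/10}
Op 9: register job_B */18 -> active={job_B:*/18, job_C:*/10}
Op 10: register job_D */3 -> active={job_B:*/18, job_C:*/10, job_D:*/3}
Op 11: unregister job_C -> active={job_B:*/18, job_D:*/3}
Op 12: register job_C */18 -> active={job_B:*/18, job_C:*/18, job_D:*/3}
Op 13: register job_D */8 -> active={job_B:*/18, job_C:*/18, job_D:*/8}
Op 14: register job_A */16 -> active={job_A:*/16, job_B:*/18, job_C:*/18, job_D:*/8}
  job_A: interval 16, next fire after T=117 is 128
  job_B: interval 18, next fire after T=117 is 126
  job_C: interval 18, next fire after T=117 is 126
  job_D: interval 8, next fire after T=117 is 120
Earliest fire time = 120 (job job_D)

Answer: 120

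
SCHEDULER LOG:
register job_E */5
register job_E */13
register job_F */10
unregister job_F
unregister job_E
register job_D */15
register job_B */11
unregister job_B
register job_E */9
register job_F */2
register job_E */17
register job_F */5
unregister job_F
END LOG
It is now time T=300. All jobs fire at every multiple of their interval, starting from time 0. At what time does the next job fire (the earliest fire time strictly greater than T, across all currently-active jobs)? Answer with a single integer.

Op 1: register job_E */5 -> active={job_E:*/5}
Op 2: register job_E */13 -> active={job_E:*/13}
Op 3: register job_F */10 -> active={job_E:*/13, job_F:*/10}
Op 4: unregister job_F -> active={job_E:*/13}
Op 5: unregister job_E -> active={}
Op 6: register job_D */15 -> active={job_D:*/15}
Op 7: register job_B */11 -> active={job_B:*/11, job_D:*/15}
Op 8: unregister job_B -> active={job_D:*/15}
Op 9: register job_E */9 -> active={job_D:*/15, job_E:*/9}
Op 10: register job_F */2 -> active={job_D:*/15, job_E:*/9, job_F:*/2}
Op 11: register job_E */17 -> active={job_D:*/15, job_E:*/17, job_F:*/2}
Op 12: register job_F */5 -> active={job_D:*/15, job_E:*/17, job_F:*/5}
Op 13: unregister job_F -> active={job_D:*/15, job_E:*/17}
  job_D: interval 15, next fire after T=300 is 315
  job_E: interval 17, next fire after T=300 is 306
Earliest fire time = 306 (job job_E)

Answer: 306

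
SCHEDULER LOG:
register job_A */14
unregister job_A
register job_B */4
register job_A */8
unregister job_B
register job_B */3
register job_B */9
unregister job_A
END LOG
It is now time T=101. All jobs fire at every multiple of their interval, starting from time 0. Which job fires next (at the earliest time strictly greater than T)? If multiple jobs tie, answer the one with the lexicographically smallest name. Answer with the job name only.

Answer: job_B

Derivation:
Op 1: register job_A */14 -> active={job_A:*/14}
Op 2: unregister job_A -> active={}
Op 3: register job_B */4 -> active={job_B:*/4}
Op 4: register job_A */8 -> active={job_A:*/8, job_B:*/4}
Op 5: unregister job_B -> active={job_A:*/8}
Op 6: register job_B */3 -> active={job_A:*/8, job_B:*/3}
Op 7: register job_B */9 -> active={job_A:*/8, job_B:*/9}
Op 8: unregister job_A -> active={job_B:*/9}
  job_B: interval 9, next fire after T=101 is 108
Earliest = 108, winner (lex tiebreak) = job_B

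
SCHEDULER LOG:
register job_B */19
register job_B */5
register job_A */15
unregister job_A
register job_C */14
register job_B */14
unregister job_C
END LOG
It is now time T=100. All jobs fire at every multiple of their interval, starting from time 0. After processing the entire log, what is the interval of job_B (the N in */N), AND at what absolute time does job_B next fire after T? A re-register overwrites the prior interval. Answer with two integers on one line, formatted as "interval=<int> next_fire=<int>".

Answer: interval=14 next_fire=112

Derivation:
Op 1: register job_B */19 -> active={job_B:*/19}
Op 2: register job_B */5 -> active={job_B:*/5}
Op 3: register job_A */15 -> active={job_A:*/15, job_B:*/5}
Op 4: unregister job_A -> active={job_B:*/5}
Op 5: register job_C */14 -> active={job_B:*/5, job_C:*/14}
Op 6: register job_B */14 -> active={job_B:*/14, job_C:*/14}
Op 7: unregister job_C -> active={job_B:*/14}
Final interval of job_B = 14
Next fire of job_B after T=100: (100//14+1)*14 = 112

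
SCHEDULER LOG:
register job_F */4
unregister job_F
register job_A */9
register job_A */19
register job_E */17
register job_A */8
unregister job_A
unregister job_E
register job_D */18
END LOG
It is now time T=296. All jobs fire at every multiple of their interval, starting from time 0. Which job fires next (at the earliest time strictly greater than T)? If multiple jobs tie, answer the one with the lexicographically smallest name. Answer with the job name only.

Op 1: register job_F */4 -> active={job_F:*/4}
Op 2: unregister job_F -> active={}
Op 3: register job_A */9 -> active={job_A:*/9}
Op 4: register job_A */19 -> active={job_A:*/19}
Op 5: register job_E */17 -> active={job_A:*/19, job_E:*/17}
Op 6: register job_A */8 -> active={job_A:*/8, job_E:*/17}
Op 7: unregister job_A -> active={job_E:*/17}
Op 8: unregister job_E -> active={}
Op 9: register job_D */18 -> active={job_D:*/18}
  job_D: interval 18, next fire after T=296 is 306
Earliest = 306, winner (lex tiebreak) = job_D

Answer: job_D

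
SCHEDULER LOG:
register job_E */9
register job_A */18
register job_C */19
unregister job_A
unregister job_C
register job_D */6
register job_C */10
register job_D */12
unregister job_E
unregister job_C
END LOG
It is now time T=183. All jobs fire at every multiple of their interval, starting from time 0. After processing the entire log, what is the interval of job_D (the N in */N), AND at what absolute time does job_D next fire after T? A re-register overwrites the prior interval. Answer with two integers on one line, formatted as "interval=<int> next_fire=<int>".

Answer: interval=12 next_fire=192

Derivation:
Op 1: register job_E */9 -> active={job_E:*/9}
Op 2: register job_A */18 -> active={job_A:*/18, job_E:*/9}
Op 3: register job_C */19 -> active={job_A:*/18, job_C:*/19, job_E:*/9}
Op 4: unregister job_A -> active={job_C:*/19, job_E:*/9}
Op 5: unregister job_C -> active={job_E:*/9}
Op 6: register job_D */6 -> active={job_D:*/6, job_E:*/9}
Op 7: register job_C */10 -> active={job_C:*/10, job_D:*/6, job_E:*/9}
Op 8: register job_D */12 -> active={job_C:*/10, job_D:*/12, job_E:*/9}
Op 9: unregister job_E -> active={job_C:*/10, job_D:*/12}
Op 10: unregister job_C -> active={job_D:*/12}
Final interval of job_D = 12
Next fire of job_D after T=183: (183//12+1)*12 = 192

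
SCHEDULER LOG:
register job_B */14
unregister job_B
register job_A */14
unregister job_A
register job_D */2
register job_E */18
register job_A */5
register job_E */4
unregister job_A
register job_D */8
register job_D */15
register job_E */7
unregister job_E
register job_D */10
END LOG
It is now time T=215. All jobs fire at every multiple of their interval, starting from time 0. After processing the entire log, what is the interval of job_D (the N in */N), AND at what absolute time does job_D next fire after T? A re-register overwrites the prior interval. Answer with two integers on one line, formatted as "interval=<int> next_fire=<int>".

Op 1: register job_B */14 -> active={job_B:*/14}
Op 2: unregister job_B -> active={}
Op 3: register job_A */14 -> active={job_A:*/14}
Op 4: unregister job_A -> active={}
Op 5: register job_D */2 -> active={job_D:*/2}
Op 6: register job_E */18 -> active={job_D:*/2, job_E:*/18}
Op 7: register job_A */5 -> active={job_A:*/5, job_D:*/2, job_E:*/18}
Op 8: register job_E */4 -> active={job_A:*/5, job_D:*/2, job_E:*/4}
Op 9: unregister job_A -> active={job_D:*/2, job_E:*/4}
Op 10: register job_D */8 -> active={job_D:*/8, job_E:*/4}
Op 11: register job_D */15 -> active={job_D:*/15, job_E:*/4}
Op 12: register job_E */7 -> active={job_D:*/15, job_E:*/7}
Op 13: unregister job_E -> active={job_D:*/15}
Op 14: register job_D */10 -> active={job_D:*/10}
Final interval of job_D = 10
Next fire of job_D after T=215: (215//10+1)*10 = 220

Answer: interval=10 next_fire=220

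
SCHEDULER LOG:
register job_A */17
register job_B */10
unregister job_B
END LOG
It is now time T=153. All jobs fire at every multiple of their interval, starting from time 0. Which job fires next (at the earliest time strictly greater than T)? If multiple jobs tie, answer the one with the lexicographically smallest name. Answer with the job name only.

Answer: job_A

Derivation:
Op 1: register job_A */17 -> active={job_A:*/17}
Op 2: register job_B */10 -> active={job_A:*/17, job_B:*/10}
Op 3: unregister job_B -> active={job_A:*/17}
  job_A: interval 17, next fire after T=153 is 170
Earliest = 170, winner (lex tiebreak) = job_A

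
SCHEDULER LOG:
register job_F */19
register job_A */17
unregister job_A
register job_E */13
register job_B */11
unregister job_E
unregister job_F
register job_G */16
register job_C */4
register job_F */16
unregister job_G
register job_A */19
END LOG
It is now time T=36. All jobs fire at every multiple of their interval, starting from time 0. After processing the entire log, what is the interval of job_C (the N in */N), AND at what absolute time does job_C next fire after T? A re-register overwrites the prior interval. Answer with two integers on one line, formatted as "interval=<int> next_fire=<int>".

Op 1: register job_F */19 -> active={job_F:*/19}
Op 2: register job_A */17 -> active={job_A:*/17, job_F:*/19}
Op 3: unregister job_A -> active={job_F:*/19}
Op 4: register job_E */13 -> active={job_E:*/13, job_F:*/19}
Op 5: register job_B */11 -> active={job_B:*/11, job_E:*/13, job_F:*/19}
Op 6: unregister job_E -> active={job_B:*/11, job_F:*/19}
Op 7: unregister job_F -> active={job_B:*/11}
Op 8: register job_G */16 -> active={job_B:*/11, job_G:*/16}
Op 9: register job_C */4 -> active={job_B:*/11, job_C:*/4, job_G:*/16}
Op 10: register job_F */16 -> active={job_B:*/11, job_C:*/4, job_F:*/16, job_G:*/16}
Op 11: unregister job_G -> active={job_B:*/11, job_C:*/4, job_F:*/16}
Op 12: register job_A */19 -> active={job_A:*/19, job_B:*/11, job_C:*/4, job_F:*/16}
Final interval of job_C = 4
Next fire of job_C after T=36: (36//4+1)*4 = 40

Answer: interval=4 next_fire=40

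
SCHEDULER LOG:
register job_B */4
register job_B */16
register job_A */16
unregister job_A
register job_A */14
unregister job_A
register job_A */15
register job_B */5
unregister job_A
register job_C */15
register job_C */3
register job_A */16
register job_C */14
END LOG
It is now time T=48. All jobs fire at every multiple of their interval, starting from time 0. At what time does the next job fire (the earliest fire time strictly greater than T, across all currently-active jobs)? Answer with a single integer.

Op 1: register job_B */4 -> active={job_B:*/4}
Op 2: register job_B */16 -> active={job_B:*/16}
Op 3: register job_A */16 -> active={job_A:*/16, job_B:*/16}
Op 4: unregister job_A -> active={job_B:*/16}
Op 5: register job_A */14 -> active={job_A:*/14, job_B:*/16}
Op 6: unregister job_A -> active={job_B:*/16}
Op 7: register job_A */15 -> active={job_A:*/15, job_B:*/16}
Op 8: register job_B */5 -> active={job_A:*/15, job_B:*/5}
Op 9: unregister job_A -> active={job_B:*/5}
Op 10: register job_C */15 -> active={job_B:*/5, job_C:*/15}
Op 11: register job_C */3 -> active={job_B:*/5, job_C:*/3}
Op 12: register job_A */16 -> active={job_A:*/16, job_B:*/5, job_C:*/3}
Op 13: register job_C */14 -> active={job_A:*/16, job_B:*/5, job_C:*/14}
  job_A: interval 16, next fire after T=48 is 64
  job_B: interval 5, next fire after T=48 is 50
  job_C: interval 14, next fire after T=48 is 56
Earliest fire time = 50 (job job_B)

Answer: 50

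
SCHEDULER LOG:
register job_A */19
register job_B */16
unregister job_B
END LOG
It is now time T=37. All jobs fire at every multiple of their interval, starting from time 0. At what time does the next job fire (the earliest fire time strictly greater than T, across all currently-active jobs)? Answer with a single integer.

Op 1: register job_A */19 -> active={job_A:*/19}
Op 2: register job_B */16 -> active={job_A:*/19, job_B:*/16}
Op 3: unregister job_B -> active={job_A:*/19}
  job_A: interval 19, next fire after T=37 is 38
Earliest fire time = 38 (job job_A)

Answer: 38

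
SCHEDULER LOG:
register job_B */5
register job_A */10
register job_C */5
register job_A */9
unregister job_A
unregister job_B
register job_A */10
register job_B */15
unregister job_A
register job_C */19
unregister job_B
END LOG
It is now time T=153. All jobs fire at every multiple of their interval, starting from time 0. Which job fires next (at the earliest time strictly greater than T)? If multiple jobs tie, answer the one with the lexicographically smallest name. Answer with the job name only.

Op 1: register job_B */5 -> active={job_B:*/5}
Op 2: register job_A */10 -> active={job_A:*/10, job_B:*/5}
Op 3: register job_C */5 -> active={job_A:*/10, job_B:*/5, job_C:*/5}
Op 4: register job_A */9 -> active={job_A:*/9, job_B:*/5, job_C:*/5}
Op 5: unregister job_A -> active={job_B:*/5, job_C:*/5}
Op 6: unregister job_B -> active={job_C:*/5}
Op 7: register job_A */10 -> active={job_A:*/10, job_C:*/5}
Op 8: register job_B */15 -> active={job_A:*/10, job_B:*/15, job_C:*/5}
Op 9: unregister job_A -> active={job_B:*/15, job_C:*/5}
Op 10: register job_C */19 -> active={job_B:*/15, job_C:*/19}
Op 11: unregister job_B -> active={job_C:*/19}
  job_C: interval 19, next fire after T=153 is 171
Earliest = 171, winner (lex tiebreak) = job_C

Answer: job_C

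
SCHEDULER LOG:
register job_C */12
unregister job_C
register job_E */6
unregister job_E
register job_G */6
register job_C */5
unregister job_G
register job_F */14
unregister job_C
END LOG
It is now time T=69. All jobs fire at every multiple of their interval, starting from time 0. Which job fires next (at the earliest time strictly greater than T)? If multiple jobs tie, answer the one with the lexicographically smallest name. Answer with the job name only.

Answer: job_F

Derivation:
Op 1: register job_C */12 -> active={job_C:*/12}
Op 2: unregister job_C -> active={}
Op 3: register job_E */6 -> active={job_E:*/6}
Op 4: unregister job_E -> active={}
Op 5: register job_G */6 -> active={job_G:*/6}
Op 6: register job_C */5 -> active={job_C:*/5, job_G:*/6}
Op 7: unregister job_G -> active={job_C:*/5}
Op 8: register job_F */14 -> active={job_C:*/5, job_F:*/14}
Op 9: unregister job_C -> active={job_F:*/14}
  job_F: interval 14, next fire after T=69 is 70
Earliest = 70, winner (lex tiebreak) = job_F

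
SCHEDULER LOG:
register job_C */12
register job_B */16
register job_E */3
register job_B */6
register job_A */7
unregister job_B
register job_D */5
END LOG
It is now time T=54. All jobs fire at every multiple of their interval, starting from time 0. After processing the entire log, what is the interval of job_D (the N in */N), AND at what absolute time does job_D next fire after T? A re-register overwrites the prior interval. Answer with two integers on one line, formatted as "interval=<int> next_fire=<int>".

Answer: interval=5 next_fire=55

Derivation:
Op 1: register job_C */12 -> active={job_C:*/12}
Op 2: register job_B */16 -> active={job_B:*/16, job_C:*/12}
Op 3: register job_E */3 -> active={job_B:*/16, job_C:*/12, job_E:*/3}
Op 4: register job_B */6 -> active={job_B:*/6, job_C:*/12, job_E:*/3}
Op 5: register job_A */7 -> active={job_A:*/7, job_B:*/6, job_C:*/12, job_E:*/3}
Op 6: unregister job_B -> active={job_A:*/7, job_C:*/12, job_E:*/3}
Op 7: register job_D */5 -> active={job_A:*/7, job_C:*/12, job_D:*/5, job_E:*/3}
Final interval of job_D = 5
Next fire of job_D after T=54: (54//5+1)*5 = 55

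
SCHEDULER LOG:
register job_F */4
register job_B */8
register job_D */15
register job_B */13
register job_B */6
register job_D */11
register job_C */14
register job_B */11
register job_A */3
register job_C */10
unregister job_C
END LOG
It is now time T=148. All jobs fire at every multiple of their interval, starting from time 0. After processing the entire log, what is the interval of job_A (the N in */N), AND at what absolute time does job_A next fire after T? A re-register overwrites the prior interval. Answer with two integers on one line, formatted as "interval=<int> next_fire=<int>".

Answer: interval=3 next_fire=150

Derivation:
Op 1: register job_F */4 -> active={job_F:*/4}
Op 2: register job_B */8 -> active={job_B:*/8, job_F:*/4}
Op 3: register job_D */15 -> active={job_B:*/8, job_D:*/15, job_F:*/4}
Op 4: register job_B */13 -> active={job_B:*/13, job_D:*/15, job_F:*/4}
Op 5: register job_B */6 -> active={job_B:*/6, job_D:*/15, job_F:*/4}
Op 6: register job_D */11 -> active={job_B:*/6, job_D:*/11, job_F:*/4}
Op 7: register job_C */14 -> active={job_B:*/6, job_C:*/14, job_D:*/11, job_F:*/4}
Op 8: register job_B */11 -> active={job_B:*/11, job_C:*/14, job_D:*/11, job_F:*/4}
Op 9: register job_A */3 -> active={job_A:*/3, job_B:*/11, job_C:*/14, job_D:*/11, job_F:*/4}
Op 10: register job_C */10 -> active={job_A:*/3, job_B:*/11, job_C:*/10, job_D:*/11, job_F:*/4}
Op 11: unregister job_C -> active={job_A:*/3, job_B:*/11, job_D:*/11, job_F:*/4}
Final interval of job_A = 3
Next fire of job_A after T=148: (148//3+1)*3 = 150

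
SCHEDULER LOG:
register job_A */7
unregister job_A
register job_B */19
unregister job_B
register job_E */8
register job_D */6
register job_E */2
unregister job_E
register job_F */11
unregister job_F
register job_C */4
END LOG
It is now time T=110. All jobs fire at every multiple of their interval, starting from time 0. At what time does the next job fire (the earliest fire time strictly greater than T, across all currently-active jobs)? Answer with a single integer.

Answer: 112

Derivation:
Op 1: register job_A */7 -> active={job_A:*/7}
Op 2: unregister job_A -> active={}
Op 3: register job_B */19 -> active={job_B:*/19}
Op 4: unregister job_B -> active={}
Op 5: register job_E */8 -> active={job_E:*/8}
Op 6: register job_D */6 -> active={job_D:*/6, job_E:*/8}
Op 7: register job_E */2 -> active={job_D:*/6, job_E:*/2}
Op 8: unregister job_E -> active={job_D:*/6}
Op 9: register job_F */11 -> active={job_D:*/6, job_F:*/11}
Op 10: unregister job_F -> active={job_D:*/6}
Op 11: register job_C */4 -> active={job_C:*/4, job_D:*/6}
  job_C: interval 4, next fire after T=110 is 112
  job_D: interval 6, next fire after T=110 is 114
Earliest fire time = 112 (job job_C)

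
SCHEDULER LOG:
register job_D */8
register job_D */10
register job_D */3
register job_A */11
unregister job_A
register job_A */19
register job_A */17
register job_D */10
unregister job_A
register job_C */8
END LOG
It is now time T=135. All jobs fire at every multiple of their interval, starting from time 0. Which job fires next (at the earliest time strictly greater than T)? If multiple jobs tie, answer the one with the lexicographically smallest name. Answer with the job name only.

Op 1: register job_D */8 -> active={job_D:*/8}
Op 2: register job_D */10 -> active={job_D:*/10}
Op 3: register job_D */3 -> active={job_D:*/3}
Op 4: register job_A */11 -> active={job_A:*/11, job_D:*/3}
Op 5: unregister job_A -> active={job_D:*/3}
Op 6: register job_A */19 -> active={job_A:*/19, job_D:*/3}
Op 7: register job_A */17 -> active={job_A:*/17, job_D:*/3}
Op 8: register job_D */10 -> active={job_A:*/17, job_D:*/10}
Op 9: unregister job_A -> active={job_D:*/10}
Op 10: register job_C */8 -> active={job_C:*/8, job_D:*/10}
  job_C: interval 8, next fire after T=135 is 136
  job_D: interval 10, next fire after T=135 is 140
Earliest = 136, winner (lex tiebreak) = job_C

Answer: job_C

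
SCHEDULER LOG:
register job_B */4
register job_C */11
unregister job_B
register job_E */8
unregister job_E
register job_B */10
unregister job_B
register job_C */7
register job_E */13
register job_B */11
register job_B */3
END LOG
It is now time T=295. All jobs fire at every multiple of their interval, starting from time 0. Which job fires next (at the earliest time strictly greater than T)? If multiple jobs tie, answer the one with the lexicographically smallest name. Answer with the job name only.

Op 1: register job_B */4 -> active={job_B:*/4}
Op 2: register job_C */11 -> active={job_B:*/4, job_C:*/11}
Op 3: unregister job_B -> active={job_C:*/11}
Op 4: register job_E */8 -> active={job_C:*/11, job_E:*/8}
Op 5: unregister job_E -> active={job_C:*/11}
Op 6: register job_B */10 -> active={job_B:*/10, job_C:*/11}
Op 7: unregister job_B -> active={job_C:*/11}
Op 8: register job_C */7 -> active={job_C:*/7}
Op 9: register job_E */13 -> active={job_C:*/7, job_E:*/13}
Op 10: register job_B */11 -> active={job_B:*/11, job_C:*/7, job_E:*/13}
Op 11: register job_B */3 -> active={job_B:*/3, job_C:*/7, job_E:*/13}
  job_B: interval 3, next fire after T=295 is 297
  job_C: interval 7, next fire after T=295 is 301
  job_E: interval 13, next fire after T=295 is 299
Earliest = 297, winner (lex tiebreak) = job_B

Answer: job_B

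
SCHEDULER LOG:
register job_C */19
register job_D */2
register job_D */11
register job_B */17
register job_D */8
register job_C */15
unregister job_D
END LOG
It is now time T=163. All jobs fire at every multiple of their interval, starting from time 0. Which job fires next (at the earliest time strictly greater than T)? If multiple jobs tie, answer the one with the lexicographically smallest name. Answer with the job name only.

Op 1: register job_C */19 -> active={job_C:*/19}
Op 2: register job_D */2 -> active={job_C:*/19, job_D:*/2}
Op 3: register job_D */11 -> active={job_C:*/19, job_D:*/11}
Op 4: register job_B */17 -> active={job_B:*/17, job_C:*/19, job_D:*/11}
Op 5: register job_D */8 -> active={job_B:*/17, job_C:*/19, job_D:*/8}
Op 6: register job_C */15 -> active={job_B:*/17, job_C:*/15, job_D:*/8}
Op 7: unregister job_D -> active={job_B:*/17, job_C:*/15}
  job_B: interval 17, next fire after T=163 is 170
  job_C: interval 15, next fire after T=163 is 165
Earliest = 165, winner (lex tiebreak) = job_C

Answer: job_C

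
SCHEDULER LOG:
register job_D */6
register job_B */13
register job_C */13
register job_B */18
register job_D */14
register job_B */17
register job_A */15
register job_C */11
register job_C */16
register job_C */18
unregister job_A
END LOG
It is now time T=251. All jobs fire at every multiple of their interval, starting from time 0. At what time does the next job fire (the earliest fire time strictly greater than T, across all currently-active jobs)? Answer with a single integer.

Op 1: register job_D */6 -> active={job_D:*/6}
Op 2: register job_B */13 -> active={job_B:*/13, job_D:*/6}
Op 3: register job_C */13 -> active={job_B:*/13, job_C:*/13, job_D:*/6}
Op 4: register job_B */18 -> active={job_B:*/18, job_C:*/13, job_D:*/6}
Op 5: register job_D */14 -> active={job_B:*/18, job_C:*/13, job_D:*/14}
Op 6: register job_B */17 -> active={job_B:*/17, job_C:*/13, job_D:*/14}
Op 7: register job_A */15 -> active={job_A:*/15, job_B:*/17, job_C:*/13, job_D:*/14}
Op 8: register job_C */11 -> active={job_A:*/15, job_B:*/17, job_C:*/11, job_D:*/14}
Op 9: register job_C */16 -> active={job_A:*/15, job_B:*/17, job_C:*/16, job_D:*/14}
Op 10: register job_C */18 -> active={job_A:*/15, job_B:*/17, job_C:*/18, job_D:*/14}
Op 11: unregister job_A -> active={job_B:*/17, job_C:*/18, job_D:*/14}
  job_B: interval 17, next fire after T=251 is 255
  job_C: interval 18, next fire after T=251 is 252
  job_D: interval 14, next fire after T=251 is 252
Earliest fire time = 252 (job job_C)

Answer: 252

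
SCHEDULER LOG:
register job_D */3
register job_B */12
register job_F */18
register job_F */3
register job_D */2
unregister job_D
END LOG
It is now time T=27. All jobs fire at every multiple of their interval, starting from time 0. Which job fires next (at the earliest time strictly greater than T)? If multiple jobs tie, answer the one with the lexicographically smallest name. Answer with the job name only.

Answer: job_F

Derivation:
Op 1: register job_D */3 -> active={job_D:*/3}
Op 2: register job_B */12 -> active={job_B:*/12, job_D:*/3}
Op 3: register job_F */18 -> active={job_B:*/12, job_D:*/3, job_F:*/18}
Op 4: register job_F */3 -> active={job_B:*/12, job_D:*/3, job_F:*/3}
Op 5: register job_D */2 -> active={job_B:*/12, job_D:*/2, job_F:*/3}
Op 6: unregister job_D -> active={job_B:*/12, job_F:*/3}
  job_B: interval 12, next fire after T=27 is 36
  job_F: interval 3, next fire after T=27 is 30
Earliest = 30, winner (lex tiebreak) = job_F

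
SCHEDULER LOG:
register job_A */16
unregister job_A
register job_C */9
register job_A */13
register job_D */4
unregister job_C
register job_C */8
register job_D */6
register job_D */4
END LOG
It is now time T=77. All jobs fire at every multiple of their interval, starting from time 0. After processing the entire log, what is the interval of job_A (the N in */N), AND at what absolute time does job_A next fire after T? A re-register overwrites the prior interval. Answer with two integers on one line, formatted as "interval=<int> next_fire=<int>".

Op 1: register job_A */16 -> active={job_A:*/16}
Op 2: unregister job_A -> active={}
Op 3: register job_C */9 -> active={job_C:*/9}
Op 4: register job_A */13 -> active={job_A:*/13, job_C:*/9}
Op 5: register job_D */4 -> active={job_A:*/13, job_C:*/9, job_D:*/4}
Op 6: unregister job_C -> active={job_A:*/13, job_D:*/4}
Op 7: register job_C */8 -> active={job_A:*/13, job_C:*/8, job_D:*/4}
Op 8: register job_D */6 -> active={job_A:*/13, job_C:*/8, job_D:*/6}
Op 9: register job_D */4 -> active={job_A:*/13, job_C:*/8, job_D:*/4}
Final interval of job_A = 13
Next fire of job_A after T=77: (77//13+1)*13 = 78

Answer: interval=13 next_fire=78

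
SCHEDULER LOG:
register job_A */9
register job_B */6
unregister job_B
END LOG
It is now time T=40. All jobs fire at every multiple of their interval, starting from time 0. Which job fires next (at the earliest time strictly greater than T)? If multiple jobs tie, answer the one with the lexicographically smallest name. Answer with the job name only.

Answer: job_A

Derivation:
Op 1: register job_A */9 -> active={job_A:*/9}
Op 2: register job_B */6 -> active={job_A:*/9, job_B:*/6}
Op 3: unregister job_B -> active={job_A:*/9}
  job_A: interval 9, next fire after T=40 is 45
Earliest = 45, winner (lex tiebreak) = job_A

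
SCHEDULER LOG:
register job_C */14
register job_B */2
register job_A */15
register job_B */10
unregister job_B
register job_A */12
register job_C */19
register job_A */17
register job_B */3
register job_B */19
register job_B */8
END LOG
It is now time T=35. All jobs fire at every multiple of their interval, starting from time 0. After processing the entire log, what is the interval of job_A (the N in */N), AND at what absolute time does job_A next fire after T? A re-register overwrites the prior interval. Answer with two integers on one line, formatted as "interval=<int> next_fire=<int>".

Op 1: register job_C */14 -> active={job_C:*/14}
Op 2: register job_B */2 -> active={job_B:*/2, job_C:*/14}
Op 3: register job_A */15 -> active={job_A:*/15, job_B:*/2, job_C:*/14}
Op 4: register job_B */10 -> active={job_A:*/15, job_B:*/10, job_C:*/14}
Op 5: unregister job_B -> active={job_A:*/15, job_C:*/14}
Op 6: register job_A */12 -> active={job_A:*/12, job_C:*/14}
Op 7: register job_C */19 -> active={job_A:*/12, job_C:*/19}
Op 8: register job_A */17 -> active={job_A:*/17, job_C:*/19}
Op 9: register job_B */3 -> active={job_A:*/17, job_B:*/3, job_C:*/19}
Op 10: register job_B */19 -> active={job_A:*/17, job_B:*/19, job_C:*/19}
Op 11: register job_B */8 -> active={job_A:*/17, job_B:*/8, job_C:*/19}
Final interval of job_A = 17
Next fire of job_A after T=35: (35//17+1)*17 = 51

Answer: interval=17 next_fire=51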